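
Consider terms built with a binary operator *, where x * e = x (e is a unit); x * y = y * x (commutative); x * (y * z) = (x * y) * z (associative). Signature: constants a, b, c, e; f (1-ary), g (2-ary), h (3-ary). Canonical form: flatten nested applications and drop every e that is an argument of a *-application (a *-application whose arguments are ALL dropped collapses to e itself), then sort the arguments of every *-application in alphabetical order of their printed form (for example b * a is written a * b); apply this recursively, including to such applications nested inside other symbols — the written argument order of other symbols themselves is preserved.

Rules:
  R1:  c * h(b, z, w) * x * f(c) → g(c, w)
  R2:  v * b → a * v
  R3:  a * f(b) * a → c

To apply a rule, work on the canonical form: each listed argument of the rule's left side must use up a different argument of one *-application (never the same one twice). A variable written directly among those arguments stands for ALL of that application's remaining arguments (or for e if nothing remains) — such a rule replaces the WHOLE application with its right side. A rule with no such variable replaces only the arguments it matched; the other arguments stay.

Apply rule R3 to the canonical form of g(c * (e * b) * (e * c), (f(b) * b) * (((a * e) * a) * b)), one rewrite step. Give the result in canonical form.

Canonical form:  g(b * c * c, a * a * b * b * f(b))
Match R3:  consume a, a, f(b)
Giving:  g(b * c * c, b * b * c)

Answer: g(b * c * c, b * b * c)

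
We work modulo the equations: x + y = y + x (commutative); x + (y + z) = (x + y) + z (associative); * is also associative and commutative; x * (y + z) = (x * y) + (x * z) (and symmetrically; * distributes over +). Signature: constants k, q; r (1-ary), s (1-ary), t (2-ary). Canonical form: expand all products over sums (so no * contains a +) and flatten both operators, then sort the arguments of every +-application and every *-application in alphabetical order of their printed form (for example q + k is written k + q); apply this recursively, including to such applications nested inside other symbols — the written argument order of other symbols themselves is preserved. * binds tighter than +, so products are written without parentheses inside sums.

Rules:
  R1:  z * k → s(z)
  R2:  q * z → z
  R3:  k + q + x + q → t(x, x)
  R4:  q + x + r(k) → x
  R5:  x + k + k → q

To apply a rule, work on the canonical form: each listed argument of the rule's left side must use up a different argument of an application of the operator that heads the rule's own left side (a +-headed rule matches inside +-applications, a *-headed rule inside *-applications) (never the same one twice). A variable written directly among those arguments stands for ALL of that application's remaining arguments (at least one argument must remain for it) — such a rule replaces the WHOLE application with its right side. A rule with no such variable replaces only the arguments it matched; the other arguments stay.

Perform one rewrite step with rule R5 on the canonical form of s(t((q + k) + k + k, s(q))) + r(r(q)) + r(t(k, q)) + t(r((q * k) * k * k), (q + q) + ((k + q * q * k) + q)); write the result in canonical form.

Canonical form:  r(r(q)) + r(t(k, q)) + s(t(k + k + k + q, s(q))) + t(r(k * k * k * q), k + k * q * q + q + q + q)
R5 matches:  uses k, k;  x := k + q
Every leftover argument binds to the variable; the entire application is replaced.
New term:  r(r(q)) + r(t(k, q)) + s(t(q, s(q))) + t(r(k * k * k * q), k + k * q * q + q + q + q)

Answer: r(r(q)) + r(t(k, q)) + s(t(q, s(q))) + t(r(k * k * k * q), k + k * q * q + q + q + q)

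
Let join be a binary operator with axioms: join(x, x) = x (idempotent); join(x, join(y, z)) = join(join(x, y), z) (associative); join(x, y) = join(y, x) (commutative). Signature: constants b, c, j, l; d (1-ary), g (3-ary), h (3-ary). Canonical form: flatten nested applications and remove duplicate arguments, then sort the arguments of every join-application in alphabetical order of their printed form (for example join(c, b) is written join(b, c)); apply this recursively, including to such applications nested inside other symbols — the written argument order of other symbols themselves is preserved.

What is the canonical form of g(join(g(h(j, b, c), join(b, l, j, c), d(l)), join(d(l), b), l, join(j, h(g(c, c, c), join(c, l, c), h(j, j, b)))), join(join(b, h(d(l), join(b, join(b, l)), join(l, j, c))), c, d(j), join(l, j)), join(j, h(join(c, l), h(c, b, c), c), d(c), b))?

Answer: g(join(b, d(l), g(h(j, b, c), join(b, c, j, l), d(l)), h(g(c, c, c), join(c, l), h(j, j, b)), j, l), join(b, c, d(j), h(d(l), join(b, l), join(c, j, l)), j, l), join(b, d(c), h(join(c, l), h(c, b, c), c), j))

Derivation:
Work inside:  join(g(h(j, b, c), join(b, l, j, c), d(l)), join(d(l), b), l, join(j, h(g(c, c, c), join(c, l, c), h(j, j, b))))
Un-nest:  join(g(h(j, b, c), join(b, l, j, c), d(l)), d(l), b, l, j, h(g(c, c, c), join(c, l, c), h(j, j, b)))
Canonicalize subterm:  g(h(j, b, c), join(b, l, j, c), d(l))  →  g(h(j, b, c), join(b, c, j, l), d(l))
Inside:  h(g(c, c, c), join(c, l, c), h(j, j, b))  →  h(g(c, c, c), join(c, l), h(j, j, b))
Sort arguments:  join(b, d(l), g(h(j, b, c), join(b, c, j, l), d(l)), h(g(c, c, c), join(c, l), h(j, j, b)), j, l)
Put back:  g(join(b, d(l), g(h(j, b, c), join(b, c, j, l), d(l)), h(g(c, c, c), join(c, l), h(j, j, b)), j, l), join(b, c, d(j), h(d(l), join(b, l), join(c, j, l)), j, l), join(b, d(c), h(join(c, l), h(c, b, c), c), j))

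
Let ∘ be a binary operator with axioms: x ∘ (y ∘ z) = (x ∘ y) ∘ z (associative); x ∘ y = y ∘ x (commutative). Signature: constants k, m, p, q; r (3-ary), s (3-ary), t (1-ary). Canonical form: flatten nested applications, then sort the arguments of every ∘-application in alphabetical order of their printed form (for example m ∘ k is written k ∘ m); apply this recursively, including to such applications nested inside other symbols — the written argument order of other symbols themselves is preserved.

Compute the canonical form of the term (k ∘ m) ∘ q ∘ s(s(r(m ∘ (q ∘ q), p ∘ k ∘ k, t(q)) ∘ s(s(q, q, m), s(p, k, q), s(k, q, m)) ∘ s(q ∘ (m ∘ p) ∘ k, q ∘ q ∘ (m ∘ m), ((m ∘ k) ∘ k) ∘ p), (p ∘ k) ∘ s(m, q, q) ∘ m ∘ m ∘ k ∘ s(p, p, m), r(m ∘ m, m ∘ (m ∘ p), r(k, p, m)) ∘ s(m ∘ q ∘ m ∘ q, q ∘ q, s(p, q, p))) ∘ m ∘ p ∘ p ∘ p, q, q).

Un-nest:  k ∘ m ∘ q ∘ s(s(r(m ∘ (q ∘ q), p ∘ k ∘ k, t(q)) ∘ s(s(q, q, m), s(p, k, q), s(k, q, m)) ∘ s(q ∘ (m ∘ p) ∘ k, q ∘ q ∘ (m ∘ m), ((m ∘ k) ∘ k) ∘ p), (p ∘ k) ∘ s(m, q, q) ∘ m ∘ m ∘ k ∘ s(p, p, m), r(m ∘ m, m ∘ (m ∘ p), r(k, p, m)) ∘ s(m ∘ q ∘ m ∘ q, q ∘ q, s(p, q, p))) ∘ m ∘ p ∘ p ∘ p, q, q)
Inside:  s(s(r(m ∘ (q ∘ q), p ∘ k ∘ k, t(q)) ∘ s(s(q, q, m), s(p, k, q), s(k, q, m)) ∘ s(q ∘ (m ∘ p) ∘ k, q ∘ q ∘ (m ∘ m), ((m ∘ k) ∘ k) ∘ p), (p ∘ k) ∘ s(m, q, q) ∘ m ∘ m ∘ k ∘ s(p, p, m), r(m ∘ m, m ∘ (m ∘ p), r(k, p, m)) ∘ s(m ∘ q ∘ m ∘ q, q ∘ q, s(p, q, p))) ∘ m ∘ p ∘ p ∘ p, q, q)  →  s(m ∘ p ∘ p ∘ p ∘ s(r(m ∘ q ∘ q, k ∘ k ∘ p, t(q)) ∘ s(k ∘ m ∘ p ∘ q, m ∘ m ∘ q ∘ q, k ∘ k ∘ m ∘ p) ∘ s(s(q, q, m), s(p, k, q), s(k, q, m)), k ∘ k ∘ m ∘ m ∘ p ∘ s(m, q, q) ∘ s(p, p, m), r(m ∘ m, m ∘ m ∘ p, r(k, p, m)) ∘ s(m ∘ m ∘ q ∘ q, q ∘ q, s(p, q, p))), q, q)
Sort:  k ∘ m ∘ q ∘ s(m ∘ p ∘ p ∘ p ∘ s(r(m ∘ q ∘ q, k ∘ k ∘ p, t(q)) ∘ s(k ∘ m ∘ p ∘ q, m ∘ m ∘ q ∘ q, k ∘ k ∘ m ∘ p) ∘ s(s(q, q, m), s(p, k, q), s(k, q, m)), k ∘ k ∘ m ∘ m ∘ p ∘ s(m, q, q) ∘ s(p, p, m), r(m ∘ m, m ∘ m ∘ p, r(k, p, m)) ∘ s(m ∘ m ∘ q ∘ q, q ∘ q, s(p, q, p))), q, q)

Answer: k ∘ m ∘ q ∘ s(m ∘ p ∘ p ∘ p ∘ s(r(m ∘ q ∘ q, k ∘ k ∘ p, t(q)) ∘ s(k ∘ m ∘ p ∘ q, m ∘ m ∘ q ∘ q, k ∘ k ∘ m ∘ p) ∘ s(s(q, q, m), s(p, k, q), s(k, q, m)), k ∘ k ∘ m ∘ m ∘ p ∘ s(m, q, q) ∘ s(p, p, m), r(m ∘ m, m ∘ m ∘ p, r(k, p, m)) ∘ s(m ∘ m ∘ q ∘ q, q ∘ q, s(p, q, p))), q, q)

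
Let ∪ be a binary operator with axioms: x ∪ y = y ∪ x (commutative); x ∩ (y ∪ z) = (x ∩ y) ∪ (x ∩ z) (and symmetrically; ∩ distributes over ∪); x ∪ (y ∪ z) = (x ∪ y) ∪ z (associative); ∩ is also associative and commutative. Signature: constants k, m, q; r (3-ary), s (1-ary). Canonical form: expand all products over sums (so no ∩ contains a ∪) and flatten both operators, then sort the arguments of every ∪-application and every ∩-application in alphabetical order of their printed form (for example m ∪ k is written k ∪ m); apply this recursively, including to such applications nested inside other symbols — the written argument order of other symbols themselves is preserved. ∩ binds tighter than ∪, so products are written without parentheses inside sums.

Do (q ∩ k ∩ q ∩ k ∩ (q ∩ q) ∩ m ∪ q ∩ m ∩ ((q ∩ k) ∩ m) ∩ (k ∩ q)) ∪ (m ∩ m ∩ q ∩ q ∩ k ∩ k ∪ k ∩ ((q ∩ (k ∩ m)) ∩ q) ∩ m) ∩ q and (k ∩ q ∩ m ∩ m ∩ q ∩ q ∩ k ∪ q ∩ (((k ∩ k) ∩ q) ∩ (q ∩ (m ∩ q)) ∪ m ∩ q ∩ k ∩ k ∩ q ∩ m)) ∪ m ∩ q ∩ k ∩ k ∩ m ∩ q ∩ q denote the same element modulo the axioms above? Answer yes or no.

Left:  (q ∩ k ∩ q ∩ k ∩ (q ∩ q) ∩ m ∪ q ∩ m ∩ ((q ∩ k) ∩ m) ∩ (k ∩ q)) ∪ (m ∩ m ∩ q ∩ q ∩ k ∩ k ∪ k ∩ ((q ∩ (k ∩ m)) ∩ q) ∩ m) ∩ q
  Expand products over sums:  k ∩ k ∩ m ∩ q ∩ q ∩ q ∩ q ∪ k ∩ k ∩ m ∩ m ∩ q ∩ q ∩ q ∪ k ∩ k ∩ m ∩ m ∩ q ∩ q ∩ q ∪ k ∩ k ∩ m ∩ m ∩ q ∩ q ∩ q
  Order the arguments:  k ∩ k ∩ m ∩ m ∩ q ∩ q ∩ q ∪ k ∩ k ∩ m ∩ m ∩ q ∩ q ∩ q ∪ k ∩ k ∩ m ∩ m ∩ q ∩ q ∩ q ∪ k ∩ k ∩ m ∩ q ∩ q ∩ q ∩ q
Right:  (k ∩ q ∩ m ∩ m ∩ q ∩ q ∩ k ∪ q ∩ (((k ∩ k) ∩ q) ∩ (q ∩ (m ∩ q)) ∪ m ∩ q ∩ k ∩ k ∩ q ∩ m)) ∪ m ∩ q ∩ k ∩ k ∩ m ∩ q ∩ q
  Distribute:  k ∩ k ∩ m ∩ m ∩ q ∩ q ∩ q ∪ k ∩ k ∩ m ∩ q ∩ q ∩ q ∩ q ∪ k ∩ k ∩ m ∩ m ∩ q ∩ q ∩ q ∪ k ∩ k ∩ m ∩ m ∩ q ∩ q ∩ q
  Order the arguments:  k ∩ k ∩ m ∩ m ∩ q ∩ q ∩ q ∪ k ∩ k ∩ m ∩ m ∩ q ∩ q ∩ q ∪ k ∩ k ∩ m ∩ m ∩ q ∩ q ∩ q ∪ k ∩ k ∩ m ∩ q ∩ q ∩ q ∩ q

Answer: yes — both canonical forms are k ∩ k ∩ m ∩ m ∩ q ∩ q ∩ q ∪ k ∩ k ∩ m ∩ m ∩ q ∩ q ∩ q ∪ k ∩ k ∩ m ∩ m ∩ q ∩ q ∩ q ∪ k ∩ k ∩ m ∩ q ∩ q ∩ q ∩ q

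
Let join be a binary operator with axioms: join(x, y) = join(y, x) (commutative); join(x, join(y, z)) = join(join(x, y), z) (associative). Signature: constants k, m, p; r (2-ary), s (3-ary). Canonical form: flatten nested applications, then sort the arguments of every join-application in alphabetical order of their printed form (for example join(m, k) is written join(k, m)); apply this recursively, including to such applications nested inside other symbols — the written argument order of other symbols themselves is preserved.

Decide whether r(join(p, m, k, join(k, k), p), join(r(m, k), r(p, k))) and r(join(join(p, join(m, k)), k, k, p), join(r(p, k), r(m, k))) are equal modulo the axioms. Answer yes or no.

Answer: yes — both canonical forms are r(join(k, k, k, m, p, p), join(r(m, k), r(p, k)))

Derivation:
Left:  r(join(p, m, k, join(k, k), p), join(r(m, k), r(p, k)))
  Focus inside:  join(p, m, k, join(k, k), p)
  Flatten:  join(p, m, k, k, k, p)
  Sort:  join(k, k, k, m, p, p)
  Put back:  r(join(k, k, k, m, p, p), join(r(m, k), r(p, k)))
Right:  r(join(join(p, join(m, k)), k, k, p), join(r(p, k), r(m, k)))
  Work inside:  join(join(p, join(m, k)), k, k, p)
  Merge nested applications:  join(p, m, k, k, k, p)
  Sort arguments:  join(k, k, k, m, p, p)
  Reassemble:  r(join(k, k, k, m, p, p), join(r(m, k), r(p, k)))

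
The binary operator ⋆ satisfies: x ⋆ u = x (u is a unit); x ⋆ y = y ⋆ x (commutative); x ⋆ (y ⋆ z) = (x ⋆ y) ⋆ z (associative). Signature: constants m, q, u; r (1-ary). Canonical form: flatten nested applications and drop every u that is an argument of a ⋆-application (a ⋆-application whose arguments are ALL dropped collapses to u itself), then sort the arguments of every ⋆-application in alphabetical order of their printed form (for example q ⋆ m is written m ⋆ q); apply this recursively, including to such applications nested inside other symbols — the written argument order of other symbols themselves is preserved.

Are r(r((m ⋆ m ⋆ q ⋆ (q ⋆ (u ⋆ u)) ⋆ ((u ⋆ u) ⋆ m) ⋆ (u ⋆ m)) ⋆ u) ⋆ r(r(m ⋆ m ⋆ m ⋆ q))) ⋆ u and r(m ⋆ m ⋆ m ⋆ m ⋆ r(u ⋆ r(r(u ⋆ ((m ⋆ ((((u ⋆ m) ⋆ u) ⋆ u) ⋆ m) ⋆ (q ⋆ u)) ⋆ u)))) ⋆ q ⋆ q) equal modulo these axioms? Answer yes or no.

Left:  r(r((m ⋆ m ⋆ q ⋆ (q ⋆ (u ⋆ u)) ⋆ ((u ⋆ u) ⋆ m) ⋆ (u ⋆ m)) ⋆ u) ⋆ r(r(m ⋆ m ⋆ m ⋆ q))) ⋆ u
  Simplify inside:  r(r((m ⋆ m ⋆ q ⋆ (q ⋆ (u ⋆ u)) ⋆ ((u ⋆ u) ⋆ m) ⋆ (u ⋆ m)) ⋆ u) ⋆ r(r(m ⋆ m ⋆ m ⋆ q)))  →  r(r(m ⋆ m ⋆ m ⋆ m ⋆ q ⋆ q) ⋆ r(r(m ⋆ m ⋆ m ⋆ q)))
  Units out:  drop u
  Sort arguments:  r(r(m ⋆ m ⋆ m ⋆ m ⋆ q ⋆ q) ⋆ r(r(m ⋆ m ⋆ m ⋆ q)))
Right:  r(m ⋆ m ⋆ m ⋆ m ⋆ r(u ⋆ r(r(u ⋆ ((m ⋆ ((((u ⋆ m) ⋆ u) ⋆ u) ⋆ m) ⋆ (q ⋆ u)) ⋆ u)))) ⋆ q ⋆ q)
  Focus inside:  m ⋆ m ⋆ m ⋆ m ⋆ r(u ⋆ r(r(u ⋆ ((m ⋆ ((((u ⋆ m) ⋆ u) ⋆ u) ⋆ m) ⋆ (q ⋆ u)) ⋆ u)))) ⋆ q ⋆ q
  Simplify inside:  r(u ⋆ r(r(u ⋆ ((m ⋆ ((((u ⋆ m) ⋆ u) ⋆ u) ⋆ m) ⋆ (q ⋆ u)) ⋆ u))))  →  r(r(r(m ⋆ m ⋆ m ⋆ q)))
  Sort:  m ⋆ m ⋆ m ⋆ m ⋆ q ⋆ q ⋆ r(r(r(m ⋆ m ⋆ m ⋆ q)))
  Put back:  r(m ⋆ m ⋆ m ⋆ m ⋆ q ⋆ q ⋆ r(r(r(m ⋆ m ⋆ m ⋆ q))))

Answer: no — r(r(m ⋆ m ⋆ m ⋆ m ⋆ q ⋆ q) ⋆ r(r(m ⋆ m ⋆ m ⋆ q))) vs r(m ⋆ m ⋆ m ⋆ m ⋆ q ⋆ q ⋆ r(r(r(m ⋆ m ⋆ m ⋆ q))))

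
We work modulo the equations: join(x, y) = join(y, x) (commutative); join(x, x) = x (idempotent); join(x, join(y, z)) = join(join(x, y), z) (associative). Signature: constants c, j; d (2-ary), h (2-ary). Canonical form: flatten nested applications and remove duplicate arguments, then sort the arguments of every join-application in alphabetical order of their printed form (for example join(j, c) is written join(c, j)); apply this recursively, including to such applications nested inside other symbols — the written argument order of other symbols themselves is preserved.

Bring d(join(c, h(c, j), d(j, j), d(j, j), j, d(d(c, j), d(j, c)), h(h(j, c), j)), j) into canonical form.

Answer: d(join(c, d(d(c, j), d(j, c)), d(j, j), h(c, j), h(h(j, c), j), j), j)

Derivation:
Focus inside:  join(c, h(c, j), d(j, j), d(j, j), j, d(d(c, j), d(j, c)), h(h(j, c), j))
Drop duplicates:  drop duplicate d(j, j)
Sort arguments:  join(c, d(d(c, j), d(j, c)), d(j, j), h(c, j), h(h(j, c), j), j)
Put back:  d(join(c, d(d(c, j), d(j, c)), d(j, j), h(c, j), h(h(j, c), j), j), j)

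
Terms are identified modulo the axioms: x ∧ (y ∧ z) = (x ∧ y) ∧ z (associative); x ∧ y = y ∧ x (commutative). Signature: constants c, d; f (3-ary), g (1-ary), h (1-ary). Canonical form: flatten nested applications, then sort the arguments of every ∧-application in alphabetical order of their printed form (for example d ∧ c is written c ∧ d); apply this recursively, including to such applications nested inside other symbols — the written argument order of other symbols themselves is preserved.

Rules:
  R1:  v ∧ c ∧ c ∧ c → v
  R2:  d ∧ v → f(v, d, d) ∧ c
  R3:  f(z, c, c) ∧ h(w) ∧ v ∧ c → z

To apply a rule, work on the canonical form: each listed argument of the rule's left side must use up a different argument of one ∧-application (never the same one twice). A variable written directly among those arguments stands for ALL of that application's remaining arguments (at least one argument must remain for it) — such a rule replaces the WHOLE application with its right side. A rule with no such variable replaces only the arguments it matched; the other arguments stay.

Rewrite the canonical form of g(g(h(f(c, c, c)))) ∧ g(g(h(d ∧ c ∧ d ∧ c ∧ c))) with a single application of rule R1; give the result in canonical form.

Answer: g(g(h(d ∧ d))) ∧ g(g(h(f(c, c, c))))

Derivation:
Canonical form:  g(g(h(c ∧ c ∧ c ∧ d ∧ d))) ∧ g(g(h(f(c, c, c))))
Apply R1:  consuming c, c, c;  v := d ∧ d
Every leftover argument binds to the variable; the entire application is replaced.
Giving:  g(g(h(d ∧ d))) ∧ g(g(h(f(c, c, c))))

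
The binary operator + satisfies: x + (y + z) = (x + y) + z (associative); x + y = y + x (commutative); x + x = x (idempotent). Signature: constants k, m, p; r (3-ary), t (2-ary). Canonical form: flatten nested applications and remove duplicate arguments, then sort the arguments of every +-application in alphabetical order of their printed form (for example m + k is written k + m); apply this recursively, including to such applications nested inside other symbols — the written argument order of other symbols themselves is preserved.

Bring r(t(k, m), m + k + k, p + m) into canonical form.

Focus inside:  m + k + k
Idempotence:  drop duplicate k
Sort arguments:  k + m
Reassemble:  r(t(k, m), k + m, m + p)

Answer: r(t(k, m), k + m, m + p)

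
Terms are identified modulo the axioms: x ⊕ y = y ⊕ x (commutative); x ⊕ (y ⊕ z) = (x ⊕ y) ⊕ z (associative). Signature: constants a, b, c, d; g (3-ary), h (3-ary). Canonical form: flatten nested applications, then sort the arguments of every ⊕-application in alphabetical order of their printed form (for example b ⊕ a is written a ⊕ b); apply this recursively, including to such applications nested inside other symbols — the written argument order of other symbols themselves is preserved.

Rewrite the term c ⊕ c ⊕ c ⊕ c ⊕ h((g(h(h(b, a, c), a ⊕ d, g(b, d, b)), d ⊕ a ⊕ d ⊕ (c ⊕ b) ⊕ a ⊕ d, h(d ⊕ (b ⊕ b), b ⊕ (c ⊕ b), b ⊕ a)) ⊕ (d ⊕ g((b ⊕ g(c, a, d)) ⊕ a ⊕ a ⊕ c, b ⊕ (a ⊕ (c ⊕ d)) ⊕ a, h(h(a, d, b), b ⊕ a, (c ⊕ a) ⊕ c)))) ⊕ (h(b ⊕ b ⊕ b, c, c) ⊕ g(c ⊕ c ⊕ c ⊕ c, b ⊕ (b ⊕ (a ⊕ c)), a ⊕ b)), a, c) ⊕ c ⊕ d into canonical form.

Answer: c ⊕ c ⊕ c ⊕ c ⊕ c ⊕ d ⊕ h(d ⊕ g(a ⊕ a ⊕ b ⊕ c ⊕ g(c, a, d), a ⊕ a ⊕ b ⊕ c ⊕ d, h(h(a, d, b), a ⊕ b, a ⊕ c ⊕ c)) ⊕ g(c ⊕ c ⊕ c ⊕ c, a ⊕ b ⊕ b ⊕ c, a ⊕ b) ⊕ g(h(h(b, a, c), a ⊕ d, g(b, d, b)), a ⊕ a ⊕ b ⊕ c ⊕ d ⊕ d ⊕ d, h(b ⊕ b ⊕ d, b ⊕ b ⊕ c, a ⊕ b)) ⊕ h(b ⊕ b ⊕ b, c, c), a, c)

Derivation:
Canonicalize subterm:  h((g(h(h(b, a, c), a ⊕ d, g(b, d, b)), d ⊕ a ⊕ d ⊕ (c ⊕ b) ⊕ a ⊕ d, h(d ⊕ (b ⊕ b), b ⊕ (c ⊕ b), b ⊕ a)) ⊕ (d ⊕ g((b ⊕ g(c, a, d)) ⊕ a ⊕ a ⊕ c, b ⊕ (a ⊕ (c ⊕ d)) ⊕ a, h(h(a, d, b), b ⊕ a, (c ⊕ a) ⊕ c)))) ⊕ (h(b ⊕ b ⊕ b, c, c) ⊕ g(c ⊕ c ⊕ c ⊕ c, b ⊕ (b ⊕ (a ⊕ c)), a ⊕ b)), a, c)  →  h(d ⊕ g(a ⊕ a ⊕ b ⊕ c ⊕ g(c, a, d), a ⊕ a ⊕ b ⊕ c ⊕ d, h(h(a, d, b), a ⊕ b, a ⊕ c ⊕ c)) ⊕ g(c ⊕ c ⊕ c ⊕ c, a ⊕ b ⊕ b ⊕ c, a ⊕ b) ⊕ g(h(h(b, a, c), a ⊕ d, g(b, d, b)), a ⊕ a ⊕ b ⊕ c ⊕ d ⊕ d ⊕ d, h(b ⊕ b ⊕ d, b ⊕ b ⊕ c, a ⊕ b)) ⊕ h(b ⊕ b ⊕ b, c, c), a, c)
Sort arguments:  c ⊕ c ⊕ c ⊕ c ⊕ c ⊕ d ⊕ h(d ⊕ g(a ⊕ a ⊕ b ⊕ c ⊕ g(c, a, d), a ⊕ a ⊕ b ⊕ c ⊕ d, h(h(a, d, b), a ⊕ b, a ⊕ c ⊕ c)) ⊕ g(c ⊕ c ⊕ c ⊕ c, a ⊕ b ⊕ b ⊕ c, a ⊕ b) ⊕ g(h(h(b, a, c), a ⊕ d, g(b, d, b)), a ⊕ a ⊕ b ⊕ c ⊕ d ⊕ d ⊕ d, h(b ⊕ b ⊕ d, b ⊕ b ⊕ c, a ⊕ b)) ⊕ h(b ⊕ b ⊕ b, c, c), a, c)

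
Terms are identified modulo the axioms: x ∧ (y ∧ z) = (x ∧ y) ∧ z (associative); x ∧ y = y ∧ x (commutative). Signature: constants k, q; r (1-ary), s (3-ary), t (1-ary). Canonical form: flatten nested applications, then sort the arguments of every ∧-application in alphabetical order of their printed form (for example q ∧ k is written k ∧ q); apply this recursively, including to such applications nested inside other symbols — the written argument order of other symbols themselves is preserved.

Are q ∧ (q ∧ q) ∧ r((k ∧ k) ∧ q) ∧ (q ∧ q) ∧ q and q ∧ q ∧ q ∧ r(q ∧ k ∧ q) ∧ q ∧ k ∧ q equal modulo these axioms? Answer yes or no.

Left:  q ∧ (q ∧ q) ∧ r((k ∧ k) ∧ q) ∧ (q ∧ q) ∧ q
  Un-nest:  q ∧ q ∧ q ∧ r((k ∧ k) ∧ q) ∧ q ∧ q ∧ q
  Canonicalize subterm:  r((k ∧ k) ∧ q)  →  r(k ∧ k ∧ q)
  Sort:  q ∧ q ∧ q ∧ q ∧ q ∧ q ∧ r(k ∧ k ∧ q)
Right:  q ∧ q ∧ q ∧ r(q ∧ k ∧ q) ∧ q ∧ k ∧ q
  Canonicalize subterm:  r(q ∧ k ∧ q)  →  r(k ∧ q ∧ q)
  Order the arguments:  k ∧ q ∧ q ∧ q ∧ q ∧ q ∧ r(k ∧ q ∧ q)

Answer: no — q ∧ q ∧ q ∧ q ∧ q ∧ q ∧ r(k ∧ k ∧ q) vs k ∧ q ∧ q ∧ q ∧ q ∧ q ∧ r(k ∧ q ∧ q)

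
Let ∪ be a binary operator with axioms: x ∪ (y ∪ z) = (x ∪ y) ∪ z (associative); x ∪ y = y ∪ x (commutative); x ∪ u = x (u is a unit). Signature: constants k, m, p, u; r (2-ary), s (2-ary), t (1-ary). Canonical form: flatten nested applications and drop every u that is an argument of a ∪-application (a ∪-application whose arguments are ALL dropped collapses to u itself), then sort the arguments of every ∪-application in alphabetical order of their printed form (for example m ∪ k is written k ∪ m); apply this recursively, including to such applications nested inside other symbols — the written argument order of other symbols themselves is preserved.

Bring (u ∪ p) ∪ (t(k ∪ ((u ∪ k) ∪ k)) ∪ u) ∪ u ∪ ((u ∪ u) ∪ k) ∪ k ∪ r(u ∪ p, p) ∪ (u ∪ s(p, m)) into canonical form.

Answer: k ∪ k ∪ p ∪ r(p, p) ∪ s(p, m) ∪ t(k ∪ k ∪ k)

Derivation:
Merge nested applications:  u ∪ p ∪ t(k ∪ ((u ∪ k) ∪ k)) ∪ u ∪ u ∪ u ∪ u ∪ k ∪ k ∪ r(u ∪ p, p) ∪ u ∪ s(p, m)
Inside:  t(k ∪ ((u ∪ k) ∪ k))  →  t(k ∪ k ∪ k)
Inside:  r(u ∪ p, p)  →  r(p, p)
Units out:  drop u (×6)
Sort arguments:  k ∪ k ∪ p ∪ r(p, p) ∪ s(p, m) ∪ t(k ∪ k ∪ k)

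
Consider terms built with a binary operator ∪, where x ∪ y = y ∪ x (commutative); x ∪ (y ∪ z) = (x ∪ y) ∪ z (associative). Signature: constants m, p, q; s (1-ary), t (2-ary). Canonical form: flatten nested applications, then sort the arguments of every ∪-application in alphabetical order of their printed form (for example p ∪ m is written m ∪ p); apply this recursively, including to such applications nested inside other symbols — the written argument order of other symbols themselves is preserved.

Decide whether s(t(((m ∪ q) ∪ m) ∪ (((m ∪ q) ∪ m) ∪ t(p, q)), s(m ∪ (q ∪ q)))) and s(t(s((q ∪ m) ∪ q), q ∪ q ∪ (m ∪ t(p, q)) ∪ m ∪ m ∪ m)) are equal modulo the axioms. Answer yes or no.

Left:  s(t(((m ∪ q) ∪ m) ∪ (((m ∪ q) ∪ m) ∪ t(p, q)), s(m ∪ (q ∪ q))))
  Work inside:  ((m ∪ q) ∪ m) ∪ (((m ∪ q) ∪ m) ∪ t(p, q))
  Un-nest:  m ∪ q ∪ m ∪ m ∪ q ∪ m ∪ t(p, q)
  Order the arguments:  m ∪ m ∪ m ∪ m ∪ q ∪ q ∪ t(p, q)
  Reassemble:  s(t(m ∪ m ∪ m ∪ m ∪ q ∪ q ∪ t(p, q), s(m ∪ q ∪ q)))
Right:  s(t(s((q ∪ m) ∪ q), q ∪ q ∪ (m ∪ t(p, q)) ∪ m ∪ m ∪ m))
  Descend into:  q ∪ q ∪ (m ∪ t(p, q)) ∪ m ∪ m ∪ m
  Merge nested applications:  q ∪ q ∪ m ∪ t(p, q) ∪ m ∪ m ∪ m
  Sort:  m ∪ m ∪ m ∪ m ∪ q ∪ q ∪ t(p, q)
  Reassemble:  s(t(s(m ∪ q ∪ q), m ∪ m ∪ m ∪ m ∪ q ∪ q ∪ t(p, q)))

Answer: no — s(t(m ∪ m ∪ m ∪ m ∪ q ∪ q ∪ t(p, q), s(m ∪ q ∪ q))) vs s(t(s(m ∪ q ∪ q), m ∪ m ∪ m ∪ m ∪ q ∪ q ∪ t(p, q)))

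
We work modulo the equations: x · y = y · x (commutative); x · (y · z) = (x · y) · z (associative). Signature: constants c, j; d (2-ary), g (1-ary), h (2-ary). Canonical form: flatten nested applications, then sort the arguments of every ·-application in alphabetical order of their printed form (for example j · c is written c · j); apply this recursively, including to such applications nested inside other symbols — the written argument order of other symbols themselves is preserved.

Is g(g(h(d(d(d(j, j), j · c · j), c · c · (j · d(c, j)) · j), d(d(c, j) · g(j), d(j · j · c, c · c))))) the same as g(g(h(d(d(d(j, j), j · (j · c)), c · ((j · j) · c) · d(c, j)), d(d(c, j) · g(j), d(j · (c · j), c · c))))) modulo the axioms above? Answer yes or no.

Answer: yes — both canonical forms are g(g(h(d(d(d(j, j), c · j · j), c · c · d(c, j) · j · j), d(d(c, j) · g(j), d(c · j · j, c · c)))))

Derivation:
Left:  g(g(h(d(d(d(j, j), j · c · j), c · c · (j · d(c, j)) · j), d(d(c, j) · g(j), d(j · j · c, c · c)))))
  Work inside:  c · c · (j · d(c, j)) · j
  Merge nested applications:  c · c · j · d(c, j) · j
  Sort arguments:  c · c · d(c, j) · j · j
  Reassemble:  g(g(h(d(d(d(j, j), c · j · j), c · c · d(c, j) · j · j), d(d(c, j) · g(j), d(c · j · j, c · c)))))
Right:  g(g(h(d(d(d(j, j), j · (j · c)), c · ((j · j) · c) · d(c, j)), d(d(c, j) · g(j), d(j · (c · j), c · c)))))
  Descend into:  c · ((j · j) · c) · d(c, j)
  Flatten:  c · j · j · c · d(c, j)
  Sort:  c · c · d(c, j) · j · j
  Rebuild:  g(g(h(d(d(d(j, j), c · j · j), c · c · d(c, j) · j · j), d(d(c, j) · g(j), d(c · j · j, c · c)))))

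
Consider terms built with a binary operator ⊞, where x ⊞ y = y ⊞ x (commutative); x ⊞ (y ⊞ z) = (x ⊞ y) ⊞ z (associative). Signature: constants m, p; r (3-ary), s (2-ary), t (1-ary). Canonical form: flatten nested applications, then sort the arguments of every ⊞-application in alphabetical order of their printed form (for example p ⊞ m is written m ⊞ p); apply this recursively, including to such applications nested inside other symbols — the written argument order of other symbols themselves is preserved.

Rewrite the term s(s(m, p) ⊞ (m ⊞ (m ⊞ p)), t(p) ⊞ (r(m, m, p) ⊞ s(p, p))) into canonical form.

Descend into:  t(p) ⊞ (r(m, m, p) ⊞ s(p, p))
Merge nested applications:  t(p) ⊞ r(m, m, p) ⊞ s(p, p)
Sort arguments:  r(m, m, p) ⊞ s(p, p) ⊞ t(p)
Reassemble:  s(m ⊞ m ⊞ p ⊞ s(m, p), r(m, m, p) ⊞ s(p, p) ⊞ t(p))

Answer: s(m ⊞ m ⊞ p ⊞ s(m, p), r(m, m, p) ⊞ s(p, p) ⊞ t(p))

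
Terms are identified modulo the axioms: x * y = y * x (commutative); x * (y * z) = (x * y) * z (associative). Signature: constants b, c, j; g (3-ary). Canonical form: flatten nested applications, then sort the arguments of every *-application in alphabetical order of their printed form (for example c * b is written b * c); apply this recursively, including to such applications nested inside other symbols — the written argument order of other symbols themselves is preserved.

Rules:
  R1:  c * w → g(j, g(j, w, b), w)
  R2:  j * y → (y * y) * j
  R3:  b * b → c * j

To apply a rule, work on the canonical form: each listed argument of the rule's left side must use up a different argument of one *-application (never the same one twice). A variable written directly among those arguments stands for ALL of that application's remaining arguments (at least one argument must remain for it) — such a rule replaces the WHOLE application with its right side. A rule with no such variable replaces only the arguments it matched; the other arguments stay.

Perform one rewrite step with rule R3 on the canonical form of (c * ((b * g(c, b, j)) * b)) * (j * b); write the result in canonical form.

Canonical form:  b * b * b * c * g(c, b, j) * j
R3 matches:  uses b, b
Giving:  b * c * c * g(c, b, j) * j * j

Answer: b * c * c * g(c, b, j) * j * j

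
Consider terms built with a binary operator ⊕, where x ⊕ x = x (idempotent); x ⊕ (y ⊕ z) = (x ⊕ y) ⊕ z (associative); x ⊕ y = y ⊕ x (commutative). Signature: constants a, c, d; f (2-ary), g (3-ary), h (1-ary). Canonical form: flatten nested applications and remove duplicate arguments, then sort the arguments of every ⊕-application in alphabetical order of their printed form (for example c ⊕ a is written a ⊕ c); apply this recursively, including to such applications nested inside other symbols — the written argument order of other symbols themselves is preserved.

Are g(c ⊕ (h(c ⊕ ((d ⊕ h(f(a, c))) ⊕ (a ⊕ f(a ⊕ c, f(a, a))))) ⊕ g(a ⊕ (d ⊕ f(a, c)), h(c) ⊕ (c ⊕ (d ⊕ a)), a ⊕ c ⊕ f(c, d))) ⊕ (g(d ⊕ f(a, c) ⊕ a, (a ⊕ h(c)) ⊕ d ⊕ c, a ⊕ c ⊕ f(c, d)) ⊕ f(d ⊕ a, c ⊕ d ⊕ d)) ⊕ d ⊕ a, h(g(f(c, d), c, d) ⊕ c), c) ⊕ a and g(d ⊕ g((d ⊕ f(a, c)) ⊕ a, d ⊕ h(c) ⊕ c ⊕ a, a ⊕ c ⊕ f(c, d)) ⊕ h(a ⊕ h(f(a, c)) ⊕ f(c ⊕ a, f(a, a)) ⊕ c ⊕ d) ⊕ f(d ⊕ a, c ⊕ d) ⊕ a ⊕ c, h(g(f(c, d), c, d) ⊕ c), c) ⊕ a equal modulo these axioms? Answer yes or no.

Left:  g(c ⊕ (h(c ⊕ ((d ⊕ h(f(a, c))) ⊕ (a ⊕ f(a ⊕ c, f(a, a))))) ⊕ g(a ⊕ (d ⊕ f(a, c)), h(c) ⊕ (c ⊕ (d ⊕ a)), a ⊕ c ⊕ f(c, d))) ⊕ (g(d ⊕ f(a, c) ⊕ a, (a ⊕ h(c)) ⊕ d ⊕ c, a ⊕ c ⊕ f(c, d)) ⊕ f(d ⊕ a, c ⊕ d ⊕ d)) ⊕ d ⊕ a, h(g(f(c, d), c, d) ⊕ c), c) ⊕ a
  Simplify inside:  g(c ⊕ (h(c ⊕ ((d ⊕ h(f(a, c))) ⊕ (a ⊕ f(a ⊕ c, f(a, a))))) ⊕ g(a ⊕ (d ⊕ f(a, c)), h(c) ⊕ (c ⊕ (d ⊕ a)), a ⊕ c ⊕ f(c, d))) ⊕ (g(d ⊕ f(a, c) ⊕ a, (a ⊕ h(c)) ⊕ d ⊕ c, a ⊕ c ⊕ f(c, d)) ⊕ f(d ⊕ a, c ⊕ d ⊕ d)) ⊕ d ⊕ a, h(g(f(c, d), c, d) ⊕ c), c)  →  g(a ⊕ c ⊕ d ⊕ f(a ⊕ d, c ⊕ d) ⊕ g(a ⊕ d ⊕ f(a, c), a ⊕ c ⊕ d ⊕ h(c), a ⊕ c ⊕ f(c, d)) ⊕ h(a ⊕ c ⊕ d ⊕ f(a ⊕ c, f(a, a)) ⊕ h(f(a, c))), h(c ⊕ g(f(c, d), c, d)), c)
  Order the arguments:  a ⊕ g(a ⊕ c ⊕ d ⊕ f(a ⊕ d, c ⊕ d) ⊕ g(a ⊕ d ⊕ f(a, c), a ⊕ c ⊕ d ⊕ h(c), a ⊕ c ⊕ f(c, d)) ⊕ h(a ⊕ c ⊕ d ⊕ f(a ⊕ c, f(a, a)) ⊕ h(f(a, c))), h(c ⊕ g(f(c, d), c, d)), c)
Right:  g(d ⊕ g((d ⊕ f(a, c)) ⊕ a, d ⊕ h(c) ⊕ c ⊕ a, a ⊕ c ⊕ f(c, d)) ⊕ h(a ⊕ h(f(a, c)) ⊕ f(c ⊕ a, f(a, a)) ⊕ c ⊕ d) ⊕ f(d ⊕ a, c ⊕ d) ⊕ a ⊕ c, h(g(f(c, d), c, d) ⊕ c), c) ⊕ a
  Canonicalize subterm:  g(d ⊕ g((d ⊕ f(a, c)) ⊕ a, d ⊕ h(c) ⊕ c ⊕ a, a ⊕ c ⊕ f(c, d)) ⊕ h(a ⊕ h(f(a, c)) ⊕ f(c ⊕ a, f(a, a)) ⊕ c ⊕ d) ⊕ f(d ⊕ a, c ⊕ d) ⊕ a ⊕ c, h(g(f(c, d), c, d) ⊕ c), c)  →  g(a ⊕ c ⊕ d ⊕ f(a ⊕ d, c ⊕ d) ⊕ g(a ⊕ d ⊕ f(a, c), a ⊕ c ⊕ d ⊕ h(c), a ⊕ c ⊕ f(c, d)) ⊕ h(a ⊕ c ⊕ d ⊕ f(a ⊕ c, f(a, a)) ⊕ h(f(a, c))), h(c ⊕ g(f(c, d), c, d)), c)
  Sort:  a ⊕ g(a ⊕ c ⊕ d ⊕ f(a ⊕ d, c ⊕ d) ⊕ g(a ⊕ d ⊕ f(a, c), a ⊕ c ⊕ d ⊕ h(c), a ⊕ c ⊕ f(c, d)) ⊕ h(a ⊕ c ⊕ d ⊕ f(a ⊕ c, f(a, a)) ⊕ h(f(a, c))), h(c ⊕ g(f(c, d), c, d)), c)

Answer: yes — both canonical forms are a ⊕ g(a ⊕ c ⊕ d ⊕ f(a ⊕ d, c ⊕ d) ⊕ g(a ⊕ d ⊕ f(a, c), a ⊕ c ⊕ d ⊕ h(c), a ⊕ c ⊕ f(c, d)) ⊕ h(a ⊕ c ⊕ d ⊕ f(a ⊕ c, f(a, a)) ⊕ h(f(a, c))), h(c ⊕ g(f(c, d), c, d)), c)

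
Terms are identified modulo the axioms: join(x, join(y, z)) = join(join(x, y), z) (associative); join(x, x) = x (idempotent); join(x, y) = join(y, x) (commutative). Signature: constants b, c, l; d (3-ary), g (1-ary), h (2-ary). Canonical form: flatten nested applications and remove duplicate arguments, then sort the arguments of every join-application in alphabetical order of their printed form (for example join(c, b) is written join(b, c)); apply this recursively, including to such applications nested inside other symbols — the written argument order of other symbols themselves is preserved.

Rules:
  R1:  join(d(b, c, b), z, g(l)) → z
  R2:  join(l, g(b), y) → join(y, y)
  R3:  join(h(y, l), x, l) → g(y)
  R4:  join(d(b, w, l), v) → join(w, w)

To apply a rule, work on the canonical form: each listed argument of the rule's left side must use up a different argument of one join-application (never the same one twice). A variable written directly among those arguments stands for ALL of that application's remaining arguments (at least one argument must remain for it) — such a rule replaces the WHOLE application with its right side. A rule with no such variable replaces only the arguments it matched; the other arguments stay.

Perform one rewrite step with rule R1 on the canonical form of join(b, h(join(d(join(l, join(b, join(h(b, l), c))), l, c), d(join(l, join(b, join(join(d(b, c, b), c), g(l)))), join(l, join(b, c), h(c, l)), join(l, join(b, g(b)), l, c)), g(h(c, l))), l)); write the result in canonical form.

Canonical form:  join(b, h(join(d(join(b, c, d(b, c, b), g(l), l), join(b, c, h(c, l), l), join(b, c, g(b), l)), d(join(b, c, h(b, l), l), l, c), g(h(c, l))), l))
Match R1:  consume d(b, c, b), g(l);  z := join(b, c, l)
Every leftover argument binds to the variable; the entire application is replaced.
Giving:  join(b, h(join(d(join(b, c, h(b, l), l), l, c), d(join(b, c, l), join(b, c, h(c, l), l), join(b, c, g(b), l)), g(h(c, l))), l))

Answer: join(b, h(join(d(join(b, c, h(b, l), l), l, c), d(join(b, c, l), join(b, c, h(c, l), l), join(b, c, g(b), l)), g(h(c, l))), l))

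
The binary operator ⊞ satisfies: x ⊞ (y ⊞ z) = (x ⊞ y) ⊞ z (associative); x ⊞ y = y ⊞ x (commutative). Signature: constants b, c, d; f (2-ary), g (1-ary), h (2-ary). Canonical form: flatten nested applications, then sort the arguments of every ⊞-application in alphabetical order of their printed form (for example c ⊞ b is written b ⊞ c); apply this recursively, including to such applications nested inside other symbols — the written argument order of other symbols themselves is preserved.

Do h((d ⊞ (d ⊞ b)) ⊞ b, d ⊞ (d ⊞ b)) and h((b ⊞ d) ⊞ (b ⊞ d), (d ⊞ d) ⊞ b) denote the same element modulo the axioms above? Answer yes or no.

Answer: yes — both canonical forms are h(b ⊞ b ⊞ d ⊞ d, b ⊞ d ⊞ d)

Derivation:
Left:  h((d ⊞ (d ⊞ b)) ⊞ b, d ⊞ (d ⊞ b))
  Descend into:  (d ⊞ (d ⊞ b)) ⊞ b
  Un-nest:  d ⊞ d ⊞ b ⊞ b
  Sort arguments:  b ⊞ b ⊞ d ⊞ d
  Put back:  h(b ⊞ b ⊞ d ⊞ d, b ⊞ d ⊞ d)
Right:  h((b ⊞ d) ⊞ (b ⊞ d), (d ⊞ d) ⊞ b)
  Focus inside:  (b ⊞ d) ⊞ (b ⊞ d)
  Merge nested applications:  b ⊞ d ⊞ b ⊞ d
  Sort:  b ⊞ b ⊞ d ⊞ d
  Reassemble:  h(b ⊞ b ⊞ d ⊞ d, b ⊞ d ⊞ d)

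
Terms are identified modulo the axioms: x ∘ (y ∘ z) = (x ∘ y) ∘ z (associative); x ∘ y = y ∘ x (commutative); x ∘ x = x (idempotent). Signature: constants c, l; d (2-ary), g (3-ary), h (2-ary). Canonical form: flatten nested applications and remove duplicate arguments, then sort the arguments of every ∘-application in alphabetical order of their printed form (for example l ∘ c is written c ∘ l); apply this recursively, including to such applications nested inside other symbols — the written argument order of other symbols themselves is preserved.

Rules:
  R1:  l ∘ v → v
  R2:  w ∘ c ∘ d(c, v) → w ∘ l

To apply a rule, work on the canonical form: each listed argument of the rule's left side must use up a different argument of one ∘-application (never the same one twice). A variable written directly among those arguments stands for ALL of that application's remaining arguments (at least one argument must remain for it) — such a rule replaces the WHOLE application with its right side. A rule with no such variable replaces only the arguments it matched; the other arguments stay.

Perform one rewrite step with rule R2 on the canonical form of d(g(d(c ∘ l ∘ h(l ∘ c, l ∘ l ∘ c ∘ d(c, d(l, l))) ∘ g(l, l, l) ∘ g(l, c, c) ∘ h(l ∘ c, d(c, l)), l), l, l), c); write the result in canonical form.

Canonical form:  d(g(d(c ∘ g(l, c, c) ∘ g(l, l, l) ∘ h(c ∘ l, c ∘ d(c, d(l, l)) ∘ l) ∘ h(c ∘ l, d(c, l)) ∘ l, l), l, l), c)
R2 matches:  uses c, d(c, d(l, l));  v := d(l, l), w := l
The variable takes the whole remainder — replace the entire application.
New term:  d(g(d(c ∘ g(l, c, c) ∘ g(l, l, l) ∘ h(c ∘ l, d(c, l)) ∘ h(c ∘ l, l) ∘ l, l), l, l), c)

Answer: d(g(d(c ∘ g(l, c, c) ∘ g(l, l, l) ∘ h(c ∘ l, d(c, l)) ∘ h(c ∘ l, l) ∘ l, l), l, l), c)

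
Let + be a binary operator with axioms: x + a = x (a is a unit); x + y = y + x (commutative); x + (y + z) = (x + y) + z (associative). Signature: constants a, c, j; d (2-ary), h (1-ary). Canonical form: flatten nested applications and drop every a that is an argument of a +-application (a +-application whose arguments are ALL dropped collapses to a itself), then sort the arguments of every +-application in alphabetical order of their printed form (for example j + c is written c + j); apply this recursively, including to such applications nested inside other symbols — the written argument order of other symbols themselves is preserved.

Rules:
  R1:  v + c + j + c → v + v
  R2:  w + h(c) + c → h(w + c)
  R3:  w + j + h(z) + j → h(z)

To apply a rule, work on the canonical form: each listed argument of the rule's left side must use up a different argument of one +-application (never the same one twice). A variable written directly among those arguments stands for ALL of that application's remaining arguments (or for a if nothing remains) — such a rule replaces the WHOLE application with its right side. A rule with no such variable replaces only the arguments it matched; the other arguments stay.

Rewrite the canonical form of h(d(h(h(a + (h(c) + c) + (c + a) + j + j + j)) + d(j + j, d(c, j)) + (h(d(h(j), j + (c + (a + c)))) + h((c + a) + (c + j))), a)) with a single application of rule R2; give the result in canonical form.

Answer: h(d(d(j + j, d(c, j)) + h(c + c + j) + h(d(h(j), c + c + j)) + h(h(h(c + c + j + j + j))), a))

Derivation:
Canonical form:  h(d(d(j + j, d(c, j)) + h(c + c + j) + h(d(h(j), c + c + j)) + h(h(c + c + h(c) + j + j + j)), a))
R2 matches:  uses c, h(c);  w := c + j + j + j
The variable takes the whole remainder — replace the entire application.
New term:  h(d(d(j + j, d(c, j)) + h(c + c + j) + h(d(h(j), c + c + j)) + h(h(h(c + c + j + j + j))), a))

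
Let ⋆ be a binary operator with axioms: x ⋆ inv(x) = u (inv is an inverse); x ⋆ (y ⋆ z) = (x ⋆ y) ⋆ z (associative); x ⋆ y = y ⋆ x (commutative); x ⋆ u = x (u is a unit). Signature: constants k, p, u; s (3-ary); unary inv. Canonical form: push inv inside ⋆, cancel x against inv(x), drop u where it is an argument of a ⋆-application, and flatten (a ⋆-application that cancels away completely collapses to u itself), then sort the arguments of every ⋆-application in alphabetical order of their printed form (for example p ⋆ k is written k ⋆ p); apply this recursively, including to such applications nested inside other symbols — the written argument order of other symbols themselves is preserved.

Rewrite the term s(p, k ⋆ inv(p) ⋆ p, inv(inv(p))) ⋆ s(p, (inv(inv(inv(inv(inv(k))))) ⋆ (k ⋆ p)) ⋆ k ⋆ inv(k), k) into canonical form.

Push inv inside:  distribute inv over ⋆ and collapse double inv
Collect:  s(p, k, p) ⋆ s(p, p, k)

Answer: s(p, k, p) ⋆ s(p, p, k)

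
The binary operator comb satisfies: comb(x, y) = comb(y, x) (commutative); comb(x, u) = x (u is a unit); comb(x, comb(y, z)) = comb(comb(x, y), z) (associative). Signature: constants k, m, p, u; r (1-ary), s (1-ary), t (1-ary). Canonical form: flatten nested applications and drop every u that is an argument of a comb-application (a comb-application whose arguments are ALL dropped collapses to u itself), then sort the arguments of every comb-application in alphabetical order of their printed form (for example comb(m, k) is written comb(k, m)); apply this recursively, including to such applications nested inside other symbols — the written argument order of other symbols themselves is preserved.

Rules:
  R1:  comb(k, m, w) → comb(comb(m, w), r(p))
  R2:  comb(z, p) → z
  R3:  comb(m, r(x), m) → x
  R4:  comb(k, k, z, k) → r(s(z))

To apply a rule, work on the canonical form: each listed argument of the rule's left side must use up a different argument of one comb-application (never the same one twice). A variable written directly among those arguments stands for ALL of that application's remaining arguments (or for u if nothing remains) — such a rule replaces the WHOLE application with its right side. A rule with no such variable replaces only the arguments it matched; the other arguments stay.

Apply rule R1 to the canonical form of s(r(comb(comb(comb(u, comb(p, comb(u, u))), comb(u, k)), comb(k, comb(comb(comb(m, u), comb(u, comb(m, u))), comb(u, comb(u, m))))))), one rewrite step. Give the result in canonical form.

Answer: s(r(comb(k, m, m, m, p, r(p))))

Derivation:
Canonical form:  s(r(comb(k, k, m, m, m, p)))
Match R1:  consume k, m;  w := comb(k, m, m, p)
The extension variable absorbs all remaining arguments, so the whole application is rewritten.
New term:  s(r(comb(k, m, m, m, p, r(p))))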